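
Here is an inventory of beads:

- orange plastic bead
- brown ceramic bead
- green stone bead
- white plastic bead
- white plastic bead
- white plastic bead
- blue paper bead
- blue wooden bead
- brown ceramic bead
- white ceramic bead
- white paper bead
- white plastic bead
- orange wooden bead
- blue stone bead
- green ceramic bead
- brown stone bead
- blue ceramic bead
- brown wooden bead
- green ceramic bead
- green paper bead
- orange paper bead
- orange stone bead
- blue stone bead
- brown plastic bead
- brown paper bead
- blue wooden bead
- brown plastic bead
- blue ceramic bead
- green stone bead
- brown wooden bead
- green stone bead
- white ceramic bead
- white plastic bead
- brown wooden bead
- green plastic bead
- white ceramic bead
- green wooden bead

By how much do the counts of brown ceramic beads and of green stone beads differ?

brown ceramic beads: 2. green stone beads: 3.
|2 − 3| = 3 − 2 = 1.

1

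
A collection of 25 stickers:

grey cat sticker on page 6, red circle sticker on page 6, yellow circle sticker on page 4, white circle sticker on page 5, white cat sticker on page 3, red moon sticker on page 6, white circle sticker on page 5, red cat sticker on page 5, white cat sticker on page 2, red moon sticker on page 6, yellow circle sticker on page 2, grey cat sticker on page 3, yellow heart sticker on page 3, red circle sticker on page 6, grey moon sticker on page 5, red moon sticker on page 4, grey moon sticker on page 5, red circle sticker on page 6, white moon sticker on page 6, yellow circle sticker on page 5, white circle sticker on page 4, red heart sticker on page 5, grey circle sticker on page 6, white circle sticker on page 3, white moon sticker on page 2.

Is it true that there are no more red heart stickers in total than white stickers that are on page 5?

True

red heart stickers: 1.
white stickers on page 5: 2.
The claim requires 1 ≤ 2, which holds.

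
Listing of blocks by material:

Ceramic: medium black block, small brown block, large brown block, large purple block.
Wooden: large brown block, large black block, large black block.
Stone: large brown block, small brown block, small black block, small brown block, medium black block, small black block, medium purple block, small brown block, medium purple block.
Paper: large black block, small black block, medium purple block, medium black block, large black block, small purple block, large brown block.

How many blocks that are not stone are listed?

14

Total blocks: 23; with the excluded value: 9; remaining 23 − 9 = 14.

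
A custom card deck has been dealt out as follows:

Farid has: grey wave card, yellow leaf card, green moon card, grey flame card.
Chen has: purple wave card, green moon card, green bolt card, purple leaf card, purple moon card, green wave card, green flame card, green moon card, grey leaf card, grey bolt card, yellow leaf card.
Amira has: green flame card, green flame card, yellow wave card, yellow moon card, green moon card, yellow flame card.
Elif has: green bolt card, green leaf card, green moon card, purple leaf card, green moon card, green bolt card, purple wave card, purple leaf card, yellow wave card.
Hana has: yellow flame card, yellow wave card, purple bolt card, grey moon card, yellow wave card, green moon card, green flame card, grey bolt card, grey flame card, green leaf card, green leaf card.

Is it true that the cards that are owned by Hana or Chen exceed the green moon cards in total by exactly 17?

False

Count of cards owned by Hana or Chen: 22.
There are 7 green moon cards.
The claim requires 22 − 7 (= 15) to equal 17, which does not hold.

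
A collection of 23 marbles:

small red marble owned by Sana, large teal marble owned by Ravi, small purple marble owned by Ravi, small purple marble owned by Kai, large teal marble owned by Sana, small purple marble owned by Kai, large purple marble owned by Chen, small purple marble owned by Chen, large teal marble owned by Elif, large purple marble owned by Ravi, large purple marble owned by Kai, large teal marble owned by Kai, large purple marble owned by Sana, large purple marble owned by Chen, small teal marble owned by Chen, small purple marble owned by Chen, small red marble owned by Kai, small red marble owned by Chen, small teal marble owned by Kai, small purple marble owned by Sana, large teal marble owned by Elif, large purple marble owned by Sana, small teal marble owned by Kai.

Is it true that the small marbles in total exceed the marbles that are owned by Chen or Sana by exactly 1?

|small marbles| = 12.
|marbles owned by Chen or Sana| = 11.
The claim requires 12 − 11 (= 1) to equal 1, which holds.

True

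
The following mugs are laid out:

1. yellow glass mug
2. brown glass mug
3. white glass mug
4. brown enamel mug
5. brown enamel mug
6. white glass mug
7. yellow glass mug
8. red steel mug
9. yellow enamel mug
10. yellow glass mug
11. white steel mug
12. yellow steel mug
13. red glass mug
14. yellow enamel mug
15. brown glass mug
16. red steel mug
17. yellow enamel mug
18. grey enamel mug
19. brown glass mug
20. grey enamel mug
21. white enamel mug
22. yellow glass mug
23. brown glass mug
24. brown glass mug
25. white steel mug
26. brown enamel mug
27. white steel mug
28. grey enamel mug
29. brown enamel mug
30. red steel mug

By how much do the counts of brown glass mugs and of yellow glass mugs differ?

1

brown glass mugs: 5. yellow glass mugs: 4.
|5 − 4| = 5 − 4 = 1.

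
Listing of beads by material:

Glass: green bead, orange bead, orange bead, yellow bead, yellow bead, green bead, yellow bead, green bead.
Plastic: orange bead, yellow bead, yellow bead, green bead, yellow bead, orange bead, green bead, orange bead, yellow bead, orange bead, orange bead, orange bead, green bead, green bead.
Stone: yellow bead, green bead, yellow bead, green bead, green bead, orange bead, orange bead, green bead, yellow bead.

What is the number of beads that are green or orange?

21

green: 11; orange: 10; together 11 + 10 = 21.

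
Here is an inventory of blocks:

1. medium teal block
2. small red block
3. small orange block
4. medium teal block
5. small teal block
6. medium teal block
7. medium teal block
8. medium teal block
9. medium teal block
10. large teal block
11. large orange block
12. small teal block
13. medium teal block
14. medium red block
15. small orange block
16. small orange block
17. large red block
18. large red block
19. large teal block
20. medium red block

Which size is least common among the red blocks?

Counts by size (restricted to red blocks): large 2, medium 2, small 1.
The minimum is 1, held uniquely by small.

small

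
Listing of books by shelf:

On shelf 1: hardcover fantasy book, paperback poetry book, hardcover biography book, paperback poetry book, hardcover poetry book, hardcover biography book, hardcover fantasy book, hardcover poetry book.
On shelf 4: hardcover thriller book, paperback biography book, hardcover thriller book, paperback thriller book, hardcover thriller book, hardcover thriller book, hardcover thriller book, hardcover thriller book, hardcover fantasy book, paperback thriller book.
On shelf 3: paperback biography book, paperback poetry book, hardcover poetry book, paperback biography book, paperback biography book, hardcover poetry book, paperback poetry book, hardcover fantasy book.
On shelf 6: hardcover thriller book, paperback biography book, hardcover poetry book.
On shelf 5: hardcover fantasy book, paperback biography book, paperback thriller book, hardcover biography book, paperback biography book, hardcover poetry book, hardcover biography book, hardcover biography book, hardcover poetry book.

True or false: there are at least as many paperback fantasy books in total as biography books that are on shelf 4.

False

There are 0 paperback fantasy books.
There is 1 biography book on shelf 4.
The claim requires 0 ≥ 1, which does not hold.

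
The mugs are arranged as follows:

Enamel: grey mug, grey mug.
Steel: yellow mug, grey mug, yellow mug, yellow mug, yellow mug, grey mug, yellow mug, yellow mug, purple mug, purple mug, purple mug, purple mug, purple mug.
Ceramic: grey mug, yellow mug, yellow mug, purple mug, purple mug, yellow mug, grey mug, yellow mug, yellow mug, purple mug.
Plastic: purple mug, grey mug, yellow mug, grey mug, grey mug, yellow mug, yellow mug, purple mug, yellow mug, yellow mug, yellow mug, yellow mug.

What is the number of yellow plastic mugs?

7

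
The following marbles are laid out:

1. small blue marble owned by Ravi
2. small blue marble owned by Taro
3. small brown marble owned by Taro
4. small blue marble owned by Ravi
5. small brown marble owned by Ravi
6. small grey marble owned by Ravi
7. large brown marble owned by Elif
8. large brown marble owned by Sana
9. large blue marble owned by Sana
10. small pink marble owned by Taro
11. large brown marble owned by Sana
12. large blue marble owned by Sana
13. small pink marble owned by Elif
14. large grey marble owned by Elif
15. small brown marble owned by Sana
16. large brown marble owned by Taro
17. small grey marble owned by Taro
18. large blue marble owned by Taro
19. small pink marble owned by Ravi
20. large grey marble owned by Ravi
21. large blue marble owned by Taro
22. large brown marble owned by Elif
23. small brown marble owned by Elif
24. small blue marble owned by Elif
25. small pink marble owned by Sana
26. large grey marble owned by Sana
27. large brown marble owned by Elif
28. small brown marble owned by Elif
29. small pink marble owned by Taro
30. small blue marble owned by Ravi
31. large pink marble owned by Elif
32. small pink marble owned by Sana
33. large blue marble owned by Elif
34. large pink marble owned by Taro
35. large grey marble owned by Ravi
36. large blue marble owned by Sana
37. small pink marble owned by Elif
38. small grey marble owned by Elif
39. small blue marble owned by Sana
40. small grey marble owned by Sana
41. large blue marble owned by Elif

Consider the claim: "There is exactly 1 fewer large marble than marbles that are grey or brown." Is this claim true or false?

False

There are 19 large marbles.
There are 19 marbles that are grey or brown.
The claim requires 19 − 19 (= 0) to equal 1, which does not hold.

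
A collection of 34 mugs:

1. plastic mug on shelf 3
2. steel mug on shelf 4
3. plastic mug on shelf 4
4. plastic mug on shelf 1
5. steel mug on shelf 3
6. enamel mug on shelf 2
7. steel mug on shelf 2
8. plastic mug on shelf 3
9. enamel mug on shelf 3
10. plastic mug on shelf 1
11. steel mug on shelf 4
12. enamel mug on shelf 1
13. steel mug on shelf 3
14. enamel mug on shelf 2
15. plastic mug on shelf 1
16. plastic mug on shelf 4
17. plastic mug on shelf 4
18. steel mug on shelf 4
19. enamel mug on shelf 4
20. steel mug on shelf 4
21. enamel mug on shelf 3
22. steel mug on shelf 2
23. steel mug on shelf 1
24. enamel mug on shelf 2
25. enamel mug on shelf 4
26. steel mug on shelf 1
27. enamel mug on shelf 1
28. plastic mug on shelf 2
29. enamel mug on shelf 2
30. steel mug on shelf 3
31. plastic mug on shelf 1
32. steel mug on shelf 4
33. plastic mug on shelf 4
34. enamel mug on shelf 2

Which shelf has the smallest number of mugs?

shelf 3

Counts by shelf: shelf 4→11, shelf 2→8, shelf 1→8, shelf 3→7.
The minimum is 7, held uniquely by shelf 3.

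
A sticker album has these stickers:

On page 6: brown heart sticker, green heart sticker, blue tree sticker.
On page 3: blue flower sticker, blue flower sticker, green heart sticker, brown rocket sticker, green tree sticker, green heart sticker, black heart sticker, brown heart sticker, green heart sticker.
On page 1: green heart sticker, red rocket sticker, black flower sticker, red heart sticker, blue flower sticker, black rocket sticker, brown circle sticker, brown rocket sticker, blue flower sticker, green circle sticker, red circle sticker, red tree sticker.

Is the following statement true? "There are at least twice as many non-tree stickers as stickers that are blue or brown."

There are 21 non-tree stickers.
There are 10 stickers that are blue or brown.
The claim requires 21 ≥ 2 × 10 = 20, which holds.

True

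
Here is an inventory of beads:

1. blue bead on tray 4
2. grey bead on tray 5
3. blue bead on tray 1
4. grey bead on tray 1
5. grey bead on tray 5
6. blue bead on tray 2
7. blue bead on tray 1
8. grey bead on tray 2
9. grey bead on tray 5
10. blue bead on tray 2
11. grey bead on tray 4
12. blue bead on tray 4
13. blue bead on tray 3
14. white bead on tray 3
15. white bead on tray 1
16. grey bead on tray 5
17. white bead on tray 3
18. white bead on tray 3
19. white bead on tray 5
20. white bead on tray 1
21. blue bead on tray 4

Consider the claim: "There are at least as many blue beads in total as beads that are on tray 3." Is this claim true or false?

True

There are 8 blue beads.
There are 4 beads on tray 3.
The claim requires 8 ≥ 4, which holds.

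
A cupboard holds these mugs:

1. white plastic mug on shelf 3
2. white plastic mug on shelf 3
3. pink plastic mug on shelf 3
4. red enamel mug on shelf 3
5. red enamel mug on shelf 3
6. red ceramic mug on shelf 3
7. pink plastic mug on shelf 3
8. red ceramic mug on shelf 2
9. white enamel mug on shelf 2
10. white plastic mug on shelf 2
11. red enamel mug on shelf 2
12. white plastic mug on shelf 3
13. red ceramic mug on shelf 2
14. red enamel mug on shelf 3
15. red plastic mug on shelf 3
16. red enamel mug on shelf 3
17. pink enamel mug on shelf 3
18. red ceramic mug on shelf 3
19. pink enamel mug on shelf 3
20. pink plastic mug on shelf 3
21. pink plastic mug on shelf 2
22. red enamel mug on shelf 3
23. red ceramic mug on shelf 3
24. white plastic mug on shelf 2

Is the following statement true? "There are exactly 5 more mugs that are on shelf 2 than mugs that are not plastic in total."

There are 7 mugs on shelf 2.
There are 14 mugs that are not plastic.
The claim requires 7 − 14 (= -7) to equal 5, which does not hold.

False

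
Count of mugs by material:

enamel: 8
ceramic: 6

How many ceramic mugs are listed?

6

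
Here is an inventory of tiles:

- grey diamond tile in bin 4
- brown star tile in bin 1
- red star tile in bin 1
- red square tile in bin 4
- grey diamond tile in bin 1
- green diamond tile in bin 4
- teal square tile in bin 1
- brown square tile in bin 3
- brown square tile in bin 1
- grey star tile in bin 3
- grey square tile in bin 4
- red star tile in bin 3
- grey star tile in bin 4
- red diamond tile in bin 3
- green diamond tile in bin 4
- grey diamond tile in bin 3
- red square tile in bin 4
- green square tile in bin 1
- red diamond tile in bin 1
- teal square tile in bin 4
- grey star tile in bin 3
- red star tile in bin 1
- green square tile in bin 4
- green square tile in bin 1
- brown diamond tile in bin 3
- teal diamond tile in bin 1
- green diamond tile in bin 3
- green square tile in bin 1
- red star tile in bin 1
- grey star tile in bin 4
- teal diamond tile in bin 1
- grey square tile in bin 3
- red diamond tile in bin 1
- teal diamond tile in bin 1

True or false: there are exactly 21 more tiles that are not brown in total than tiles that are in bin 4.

False

|tiles that are not brown| = 30.
|tiles in bin 4| = 10.
The claim requires 30 − 10 (= 20) to equal 21, which does not hold.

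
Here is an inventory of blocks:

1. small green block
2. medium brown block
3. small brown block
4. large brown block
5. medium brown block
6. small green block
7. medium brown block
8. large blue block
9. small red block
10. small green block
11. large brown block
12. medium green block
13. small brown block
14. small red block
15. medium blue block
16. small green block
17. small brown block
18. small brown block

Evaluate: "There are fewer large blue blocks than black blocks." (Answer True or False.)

large blue blocks: 1.
black blocks: 0.
The claim requires 1 < 0, which does not hold.

False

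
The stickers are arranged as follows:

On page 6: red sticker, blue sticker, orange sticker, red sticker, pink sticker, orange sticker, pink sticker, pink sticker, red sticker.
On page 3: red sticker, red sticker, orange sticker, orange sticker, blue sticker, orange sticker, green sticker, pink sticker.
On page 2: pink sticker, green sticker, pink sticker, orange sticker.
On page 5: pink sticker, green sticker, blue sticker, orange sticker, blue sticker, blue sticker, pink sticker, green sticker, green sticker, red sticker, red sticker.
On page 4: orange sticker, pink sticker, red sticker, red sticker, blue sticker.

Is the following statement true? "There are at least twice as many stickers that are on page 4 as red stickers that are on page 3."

True

|stickers on page 4| = 5.
|red stickers on page 3| = 2.
The claim requires 5 ≥ 2 × 2 = 4, which holds.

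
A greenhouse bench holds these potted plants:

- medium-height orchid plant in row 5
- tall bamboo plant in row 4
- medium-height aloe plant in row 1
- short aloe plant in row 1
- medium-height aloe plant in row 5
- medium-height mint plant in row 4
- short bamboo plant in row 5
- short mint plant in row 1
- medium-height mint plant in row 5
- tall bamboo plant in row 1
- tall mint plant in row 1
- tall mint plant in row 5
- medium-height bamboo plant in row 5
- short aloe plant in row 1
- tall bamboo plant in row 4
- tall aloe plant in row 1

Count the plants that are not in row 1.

Total plants: 16; with the excluded value: 7; remaining 16 − 7 = 9.

9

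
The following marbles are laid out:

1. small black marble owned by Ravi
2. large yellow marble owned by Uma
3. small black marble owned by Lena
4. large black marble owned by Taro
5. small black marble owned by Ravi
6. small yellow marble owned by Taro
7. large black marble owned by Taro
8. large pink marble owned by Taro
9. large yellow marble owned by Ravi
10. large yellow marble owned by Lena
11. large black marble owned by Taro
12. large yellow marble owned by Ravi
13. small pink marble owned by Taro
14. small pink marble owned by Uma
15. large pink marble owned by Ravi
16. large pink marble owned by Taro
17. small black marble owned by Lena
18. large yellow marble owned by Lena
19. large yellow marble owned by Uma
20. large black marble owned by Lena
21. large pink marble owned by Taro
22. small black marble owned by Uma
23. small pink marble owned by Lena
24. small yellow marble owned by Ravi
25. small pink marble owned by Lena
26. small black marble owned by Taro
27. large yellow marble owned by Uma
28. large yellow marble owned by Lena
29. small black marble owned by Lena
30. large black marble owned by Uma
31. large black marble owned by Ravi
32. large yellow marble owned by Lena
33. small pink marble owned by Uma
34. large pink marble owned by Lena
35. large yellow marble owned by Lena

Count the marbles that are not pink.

25

Total marbles: 35; with the excluded value: 10; remaining 35 − 10 = 25.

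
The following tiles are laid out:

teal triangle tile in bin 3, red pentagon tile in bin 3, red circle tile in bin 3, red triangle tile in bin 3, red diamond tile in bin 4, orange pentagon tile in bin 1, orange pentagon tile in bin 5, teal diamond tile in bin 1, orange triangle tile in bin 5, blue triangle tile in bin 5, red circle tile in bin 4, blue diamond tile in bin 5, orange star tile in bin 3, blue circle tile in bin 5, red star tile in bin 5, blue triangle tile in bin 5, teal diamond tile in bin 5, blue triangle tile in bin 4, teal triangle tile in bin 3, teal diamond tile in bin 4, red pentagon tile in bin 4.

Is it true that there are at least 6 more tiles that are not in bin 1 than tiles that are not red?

False

There are 19 tiles that are not in bin 1.
There are 14 tiles that are not red.
The claim requires 19 − 14 = 5 ≥ 6, which does not hold.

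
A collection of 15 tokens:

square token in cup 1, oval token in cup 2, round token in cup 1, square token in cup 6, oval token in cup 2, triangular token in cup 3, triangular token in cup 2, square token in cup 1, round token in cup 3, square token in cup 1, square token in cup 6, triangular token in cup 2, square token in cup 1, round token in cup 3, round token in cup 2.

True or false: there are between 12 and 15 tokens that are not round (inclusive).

False

tokens that are not round: 11.
The claim requires 12 ≤ 11 ≤ 15, which does not hold.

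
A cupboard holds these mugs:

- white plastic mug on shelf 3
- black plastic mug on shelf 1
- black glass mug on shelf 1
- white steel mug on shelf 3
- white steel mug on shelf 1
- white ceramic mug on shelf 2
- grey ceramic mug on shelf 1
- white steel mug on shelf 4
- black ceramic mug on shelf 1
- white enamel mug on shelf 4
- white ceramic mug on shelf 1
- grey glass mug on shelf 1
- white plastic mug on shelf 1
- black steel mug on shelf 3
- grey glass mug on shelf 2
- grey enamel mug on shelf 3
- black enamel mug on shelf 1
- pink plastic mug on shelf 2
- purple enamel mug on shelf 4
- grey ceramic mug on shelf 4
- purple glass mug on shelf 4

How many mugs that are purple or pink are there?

3

pink: 1; purple: 2; together 1 + 2 = 3.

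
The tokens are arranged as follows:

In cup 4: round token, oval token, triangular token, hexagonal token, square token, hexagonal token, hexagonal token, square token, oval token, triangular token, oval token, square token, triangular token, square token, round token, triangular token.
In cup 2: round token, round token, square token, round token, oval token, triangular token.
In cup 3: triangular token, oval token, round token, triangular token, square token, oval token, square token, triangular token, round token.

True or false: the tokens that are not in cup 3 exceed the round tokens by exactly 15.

tokens that are not in cup 3: 22.
round tokens: 7.
The claim requires 22 − 7 (= 15) to equal 15, which holds.

True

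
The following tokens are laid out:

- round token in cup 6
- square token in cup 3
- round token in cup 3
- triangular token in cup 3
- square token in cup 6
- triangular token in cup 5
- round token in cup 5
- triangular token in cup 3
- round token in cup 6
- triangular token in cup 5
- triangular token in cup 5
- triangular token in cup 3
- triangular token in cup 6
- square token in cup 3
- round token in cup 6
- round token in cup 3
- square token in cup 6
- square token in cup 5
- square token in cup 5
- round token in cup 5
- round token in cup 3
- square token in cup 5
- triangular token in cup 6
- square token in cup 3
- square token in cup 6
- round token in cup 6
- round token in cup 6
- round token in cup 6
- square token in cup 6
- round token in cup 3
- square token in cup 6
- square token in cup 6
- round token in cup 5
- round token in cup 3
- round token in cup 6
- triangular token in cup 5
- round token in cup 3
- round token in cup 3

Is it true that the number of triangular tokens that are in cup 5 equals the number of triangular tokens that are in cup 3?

False

triangular tokens in cup 5: 4.
triangular tokens in cup 3: 3.
The claim requires 4 = 3, which does not hold.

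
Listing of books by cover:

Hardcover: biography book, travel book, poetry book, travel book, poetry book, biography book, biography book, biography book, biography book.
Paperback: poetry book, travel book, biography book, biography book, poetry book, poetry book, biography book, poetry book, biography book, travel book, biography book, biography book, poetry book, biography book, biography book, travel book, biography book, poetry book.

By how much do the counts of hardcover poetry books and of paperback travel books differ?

1

hardcover poetry books: 2. paperback travel books: 3.
|2 − 3| = 3 − 2 = 1.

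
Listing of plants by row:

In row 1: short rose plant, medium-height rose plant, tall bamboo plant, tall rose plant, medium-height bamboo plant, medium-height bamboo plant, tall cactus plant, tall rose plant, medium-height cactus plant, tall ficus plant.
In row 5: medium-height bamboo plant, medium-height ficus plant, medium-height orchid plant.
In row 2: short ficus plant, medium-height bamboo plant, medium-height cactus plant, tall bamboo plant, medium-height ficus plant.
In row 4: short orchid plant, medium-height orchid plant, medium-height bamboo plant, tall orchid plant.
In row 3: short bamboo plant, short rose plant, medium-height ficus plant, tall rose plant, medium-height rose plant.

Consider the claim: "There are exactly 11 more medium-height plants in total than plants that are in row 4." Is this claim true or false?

|medium-height plants| = 14.
|plants in row 4| = 4.
The claim requires 14 − 4 (= 10) to equal 11, which does not hold.

False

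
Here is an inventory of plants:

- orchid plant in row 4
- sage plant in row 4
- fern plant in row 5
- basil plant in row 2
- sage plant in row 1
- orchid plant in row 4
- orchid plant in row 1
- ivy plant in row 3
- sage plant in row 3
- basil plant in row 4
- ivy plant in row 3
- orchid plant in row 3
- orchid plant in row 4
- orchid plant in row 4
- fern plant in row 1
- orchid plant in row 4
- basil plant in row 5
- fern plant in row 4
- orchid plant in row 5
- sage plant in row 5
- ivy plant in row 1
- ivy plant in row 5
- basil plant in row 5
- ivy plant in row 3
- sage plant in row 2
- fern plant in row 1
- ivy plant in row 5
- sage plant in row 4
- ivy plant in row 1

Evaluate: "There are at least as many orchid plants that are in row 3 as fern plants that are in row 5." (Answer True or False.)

There is 1 orchid plant in row 3.
There is 1 fern plant in row 5.
The claim requires 1 ≥ 1, which holds.

True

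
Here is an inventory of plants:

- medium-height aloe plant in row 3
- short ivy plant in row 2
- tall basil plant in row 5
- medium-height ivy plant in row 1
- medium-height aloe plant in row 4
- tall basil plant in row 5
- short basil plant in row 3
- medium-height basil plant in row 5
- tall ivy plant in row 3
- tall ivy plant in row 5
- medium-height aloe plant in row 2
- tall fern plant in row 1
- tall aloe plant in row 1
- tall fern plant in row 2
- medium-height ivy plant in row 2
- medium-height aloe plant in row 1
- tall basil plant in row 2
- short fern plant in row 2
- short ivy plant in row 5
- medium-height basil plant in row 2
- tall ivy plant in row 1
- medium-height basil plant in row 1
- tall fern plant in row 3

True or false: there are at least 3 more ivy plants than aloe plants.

False

|ivy plants| = 7.
|aloe plants| = 5.
The claim requires 7 − 5 = 2 ≥ 3, which does not hold.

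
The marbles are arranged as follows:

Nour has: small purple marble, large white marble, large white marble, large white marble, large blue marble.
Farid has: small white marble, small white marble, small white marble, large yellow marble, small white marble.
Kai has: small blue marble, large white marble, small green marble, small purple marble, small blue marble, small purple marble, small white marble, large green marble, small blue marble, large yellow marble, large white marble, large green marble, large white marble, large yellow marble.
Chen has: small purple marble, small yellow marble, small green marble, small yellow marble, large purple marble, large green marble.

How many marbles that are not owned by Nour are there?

25

Total marbles: 30; with the excluded value: 5; remaining 30 − 5 = 25.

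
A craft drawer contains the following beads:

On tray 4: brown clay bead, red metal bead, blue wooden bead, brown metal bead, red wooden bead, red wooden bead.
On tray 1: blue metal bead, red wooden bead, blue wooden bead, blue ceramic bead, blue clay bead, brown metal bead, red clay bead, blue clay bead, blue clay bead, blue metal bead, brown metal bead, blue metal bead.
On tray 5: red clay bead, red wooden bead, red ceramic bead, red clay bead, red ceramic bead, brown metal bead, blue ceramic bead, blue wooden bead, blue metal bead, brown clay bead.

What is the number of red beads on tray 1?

2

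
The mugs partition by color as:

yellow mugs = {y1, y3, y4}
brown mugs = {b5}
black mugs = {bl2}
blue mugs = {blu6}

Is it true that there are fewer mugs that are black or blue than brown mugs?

False

mugs that are black or blue: 2.
brown mugs: 1.
The claim requires 2 < 1, which does not hold.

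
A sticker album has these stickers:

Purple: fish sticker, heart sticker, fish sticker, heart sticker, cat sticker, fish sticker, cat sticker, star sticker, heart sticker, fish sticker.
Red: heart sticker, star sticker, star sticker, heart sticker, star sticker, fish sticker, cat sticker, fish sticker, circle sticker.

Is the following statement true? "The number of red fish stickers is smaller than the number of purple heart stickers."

red fish stickers: 2.
purple heart stickers: 3.
The claim requires 2 < 3, which holds.

True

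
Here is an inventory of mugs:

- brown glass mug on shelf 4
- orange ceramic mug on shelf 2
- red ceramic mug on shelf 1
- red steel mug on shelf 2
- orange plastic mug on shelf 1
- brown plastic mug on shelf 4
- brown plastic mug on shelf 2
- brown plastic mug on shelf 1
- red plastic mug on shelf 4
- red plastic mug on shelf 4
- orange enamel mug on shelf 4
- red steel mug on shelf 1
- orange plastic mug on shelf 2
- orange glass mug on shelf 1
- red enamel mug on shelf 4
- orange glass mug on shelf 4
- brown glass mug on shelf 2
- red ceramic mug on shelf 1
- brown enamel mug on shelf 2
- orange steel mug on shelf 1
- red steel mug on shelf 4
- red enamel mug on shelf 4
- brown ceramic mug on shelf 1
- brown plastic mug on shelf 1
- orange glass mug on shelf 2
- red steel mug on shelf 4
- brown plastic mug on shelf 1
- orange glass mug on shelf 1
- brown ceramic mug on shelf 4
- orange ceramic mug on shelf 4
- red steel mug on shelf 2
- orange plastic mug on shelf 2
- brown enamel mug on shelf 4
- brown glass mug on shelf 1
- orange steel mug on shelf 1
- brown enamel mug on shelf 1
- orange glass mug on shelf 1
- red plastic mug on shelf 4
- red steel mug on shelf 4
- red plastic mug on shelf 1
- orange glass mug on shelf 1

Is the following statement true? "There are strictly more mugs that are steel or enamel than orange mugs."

There are 14 mugs that are steel or enamel.
There are 14 orange mugs.
The claim requires 14 > 14, which does not hold.

False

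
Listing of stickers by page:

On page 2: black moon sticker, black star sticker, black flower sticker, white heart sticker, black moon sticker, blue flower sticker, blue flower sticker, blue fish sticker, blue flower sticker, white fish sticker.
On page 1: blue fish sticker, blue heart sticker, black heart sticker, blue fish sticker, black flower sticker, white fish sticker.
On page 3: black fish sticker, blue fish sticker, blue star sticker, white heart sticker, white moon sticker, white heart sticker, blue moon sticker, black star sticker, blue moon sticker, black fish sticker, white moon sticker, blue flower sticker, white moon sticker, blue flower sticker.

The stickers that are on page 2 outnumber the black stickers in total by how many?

stickers on page 2: 10.
black stickers: 9.
10 − 9 = 1.

1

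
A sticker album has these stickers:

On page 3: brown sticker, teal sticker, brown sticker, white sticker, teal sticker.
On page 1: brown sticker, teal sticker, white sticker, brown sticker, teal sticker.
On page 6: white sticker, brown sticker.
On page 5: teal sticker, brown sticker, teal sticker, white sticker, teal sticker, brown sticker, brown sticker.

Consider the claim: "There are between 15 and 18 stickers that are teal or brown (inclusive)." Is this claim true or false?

True

stickers that are teal or brown: 15.
The claim requires 15 ≤ 15 ≤ 18, which holds.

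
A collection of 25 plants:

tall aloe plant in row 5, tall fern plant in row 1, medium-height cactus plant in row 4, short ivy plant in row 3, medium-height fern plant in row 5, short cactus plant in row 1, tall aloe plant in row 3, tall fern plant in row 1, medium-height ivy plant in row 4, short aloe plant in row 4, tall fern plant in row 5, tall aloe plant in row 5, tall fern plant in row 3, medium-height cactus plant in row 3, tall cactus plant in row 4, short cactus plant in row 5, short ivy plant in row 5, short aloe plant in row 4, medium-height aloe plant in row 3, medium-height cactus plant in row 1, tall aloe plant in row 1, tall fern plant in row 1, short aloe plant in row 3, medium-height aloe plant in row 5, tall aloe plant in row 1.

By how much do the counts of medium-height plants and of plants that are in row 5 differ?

0

medium-height plants: 7. plants in row 5: 7.
|7 − 7| = 7 − 7 = 0.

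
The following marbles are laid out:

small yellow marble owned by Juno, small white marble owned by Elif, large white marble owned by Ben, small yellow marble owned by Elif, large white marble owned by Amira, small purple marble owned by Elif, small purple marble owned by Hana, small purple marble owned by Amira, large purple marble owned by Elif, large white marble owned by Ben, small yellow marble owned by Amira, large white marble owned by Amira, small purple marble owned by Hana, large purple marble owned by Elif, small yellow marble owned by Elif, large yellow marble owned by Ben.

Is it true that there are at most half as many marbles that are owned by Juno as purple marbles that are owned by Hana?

True

Count of marbles owned by Juno: 1.
Count of purple marbles owned by Hana: 2.
The claim requires 2 × 1 = 2 ≤ 2, which holds.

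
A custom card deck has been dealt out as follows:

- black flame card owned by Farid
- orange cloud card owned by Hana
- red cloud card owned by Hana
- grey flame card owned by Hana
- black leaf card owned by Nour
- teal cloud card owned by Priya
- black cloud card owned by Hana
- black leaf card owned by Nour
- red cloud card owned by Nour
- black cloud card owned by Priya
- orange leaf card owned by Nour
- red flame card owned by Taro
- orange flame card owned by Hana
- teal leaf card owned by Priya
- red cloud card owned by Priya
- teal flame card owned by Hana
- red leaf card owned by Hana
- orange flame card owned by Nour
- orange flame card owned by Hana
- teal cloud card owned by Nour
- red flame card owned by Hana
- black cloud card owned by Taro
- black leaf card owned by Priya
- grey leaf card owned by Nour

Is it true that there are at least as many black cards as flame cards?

False

There are 7 black cards.
There are 8 flame cards.
The claim requires 7 ≥ 8, which does not hold.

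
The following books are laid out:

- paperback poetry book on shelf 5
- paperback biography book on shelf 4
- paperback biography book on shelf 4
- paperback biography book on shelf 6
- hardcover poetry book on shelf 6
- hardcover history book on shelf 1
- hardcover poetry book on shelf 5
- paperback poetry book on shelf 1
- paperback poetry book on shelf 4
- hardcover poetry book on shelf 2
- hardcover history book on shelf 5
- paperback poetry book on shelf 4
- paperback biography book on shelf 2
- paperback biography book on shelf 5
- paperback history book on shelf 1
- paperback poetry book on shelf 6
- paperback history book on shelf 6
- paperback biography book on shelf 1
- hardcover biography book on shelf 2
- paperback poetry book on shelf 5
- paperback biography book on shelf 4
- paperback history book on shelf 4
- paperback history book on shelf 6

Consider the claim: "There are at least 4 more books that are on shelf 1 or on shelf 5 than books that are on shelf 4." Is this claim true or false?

False

There are 9 books on shelf 1 or on shelf 5.
There are 6 books on shelf 4.
The claim requires 9 − 6 = 3 ≥ 4, which does not hold.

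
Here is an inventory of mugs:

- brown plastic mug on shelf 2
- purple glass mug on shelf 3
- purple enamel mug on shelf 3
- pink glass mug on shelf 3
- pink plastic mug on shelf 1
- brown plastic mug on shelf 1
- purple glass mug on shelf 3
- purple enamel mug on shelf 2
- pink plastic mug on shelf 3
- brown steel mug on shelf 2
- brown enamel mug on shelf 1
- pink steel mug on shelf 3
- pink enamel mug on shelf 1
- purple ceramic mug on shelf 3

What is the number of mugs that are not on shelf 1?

10

Total mugs: 14; with the excluded value: 4; remaining 14 − 4 = 10.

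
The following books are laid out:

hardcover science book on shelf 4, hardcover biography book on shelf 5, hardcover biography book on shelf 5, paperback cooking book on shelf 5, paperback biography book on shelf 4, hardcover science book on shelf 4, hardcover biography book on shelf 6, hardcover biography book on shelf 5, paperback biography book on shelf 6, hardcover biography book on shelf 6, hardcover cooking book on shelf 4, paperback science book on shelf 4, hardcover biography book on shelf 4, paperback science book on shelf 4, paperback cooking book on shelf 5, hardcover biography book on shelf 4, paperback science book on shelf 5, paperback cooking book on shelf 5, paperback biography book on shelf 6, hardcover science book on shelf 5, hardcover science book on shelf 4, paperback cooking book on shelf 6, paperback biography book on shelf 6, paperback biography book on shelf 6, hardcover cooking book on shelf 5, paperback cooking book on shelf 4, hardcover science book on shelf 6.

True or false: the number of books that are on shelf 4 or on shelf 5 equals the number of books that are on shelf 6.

False

There are 19 books on shelf 4 or on shelf 5.
There are 8 books on shelf 6.
The claim requires 19 = 8, which does not hold.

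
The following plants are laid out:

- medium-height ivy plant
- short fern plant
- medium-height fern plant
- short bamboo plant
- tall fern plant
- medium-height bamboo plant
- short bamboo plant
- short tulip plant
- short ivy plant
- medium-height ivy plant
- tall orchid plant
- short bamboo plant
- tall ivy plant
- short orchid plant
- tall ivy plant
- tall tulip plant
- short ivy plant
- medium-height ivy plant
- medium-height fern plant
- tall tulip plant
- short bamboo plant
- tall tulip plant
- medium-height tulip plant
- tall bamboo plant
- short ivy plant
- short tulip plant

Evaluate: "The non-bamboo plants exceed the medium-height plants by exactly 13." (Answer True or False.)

True

|non-bamboo plants| = 20.
|medium-height plants| = 7.
The claim requires 20 − 7 (= 13) to equal 13, which holds.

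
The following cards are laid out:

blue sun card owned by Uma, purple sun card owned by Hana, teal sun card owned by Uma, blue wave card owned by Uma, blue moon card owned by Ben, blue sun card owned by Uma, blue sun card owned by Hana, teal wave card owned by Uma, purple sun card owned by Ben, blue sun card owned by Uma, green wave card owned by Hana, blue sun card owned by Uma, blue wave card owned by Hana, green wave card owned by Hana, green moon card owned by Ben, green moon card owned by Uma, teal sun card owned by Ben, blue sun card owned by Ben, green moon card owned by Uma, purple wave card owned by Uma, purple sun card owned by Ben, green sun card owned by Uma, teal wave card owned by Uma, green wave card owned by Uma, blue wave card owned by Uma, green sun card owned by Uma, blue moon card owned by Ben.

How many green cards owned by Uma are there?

5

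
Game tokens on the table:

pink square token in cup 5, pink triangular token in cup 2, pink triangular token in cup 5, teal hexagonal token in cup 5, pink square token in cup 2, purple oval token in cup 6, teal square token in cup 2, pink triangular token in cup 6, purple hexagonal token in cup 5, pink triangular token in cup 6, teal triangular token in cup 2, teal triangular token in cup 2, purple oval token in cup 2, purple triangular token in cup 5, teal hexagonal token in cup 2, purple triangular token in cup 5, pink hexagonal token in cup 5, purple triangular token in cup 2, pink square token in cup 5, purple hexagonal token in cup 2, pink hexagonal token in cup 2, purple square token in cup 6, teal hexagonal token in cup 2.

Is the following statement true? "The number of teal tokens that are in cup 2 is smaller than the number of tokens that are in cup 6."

False

teal tokens in cup 2: 5.
tokens in cup 6: 4.
The claim requires 5 < 4, which does not hold.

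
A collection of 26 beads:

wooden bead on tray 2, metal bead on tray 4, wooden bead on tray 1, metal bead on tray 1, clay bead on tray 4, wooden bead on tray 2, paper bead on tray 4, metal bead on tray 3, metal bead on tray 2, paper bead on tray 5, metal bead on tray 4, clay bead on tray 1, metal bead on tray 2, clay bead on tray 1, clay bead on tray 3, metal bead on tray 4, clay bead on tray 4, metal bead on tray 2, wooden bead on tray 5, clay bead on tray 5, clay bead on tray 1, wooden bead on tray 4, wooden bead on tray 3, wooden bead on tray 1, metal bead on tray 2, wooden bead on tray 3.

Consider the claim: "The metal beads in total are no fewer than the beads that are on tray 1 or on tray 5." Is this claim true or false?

There are 9 metal beads.
There are 9 beads on tray 1 or on tray 5.
The claim requires 9 ≥ 9, which holds.

True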